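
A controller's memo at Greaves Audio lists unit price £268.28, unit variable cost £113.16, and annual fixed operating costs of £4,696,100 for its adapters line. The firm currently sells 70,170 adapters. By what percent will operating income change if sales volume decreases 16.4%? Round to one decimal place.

Total contribution margin = 70,170 × £155.12 = £10,884,770.40.
EBIT = £10,884,770.40 − £4,696,100 = £6,188,670.40.
So DOL = total CM / EBIT = £10,884,770.40 / £6,188,670.40 = 1.7588.
%ΔEBIT = DOL × %ΔSales = 1.7588 × -16.4% = -28.8%.

-28.8%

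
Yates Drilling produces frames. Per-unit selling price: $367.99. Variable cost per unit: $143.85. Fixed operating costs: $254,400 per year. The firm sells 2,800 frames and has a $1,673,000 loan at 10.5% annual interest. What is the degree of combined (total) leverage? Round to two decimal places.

Contribution at this volume is 2,800 × $224.14 = $627,592.00.
Operating income = contribution − fixed costs = $627,592.00 − $254,400 = $373,192.00. Interest = $175,665.00.
DOL = $627,592.00 ÷ $373,192.00 = 1.6817; DFL = $373,192.00 ÷ $197,527.00 = 1.8893.
DCL = DOL × DFL = 1.6817 × 1.8893 = 3.1772.

3.18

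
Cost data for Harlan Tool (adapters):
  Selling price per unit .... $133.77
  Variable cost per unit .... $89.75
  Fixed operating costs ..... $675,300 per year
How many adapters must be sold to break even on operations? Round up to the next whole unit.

15,341 adapters

Contribution margin per unit = $133.77 − $89.75 = $44.02.
Break-even Q = $675,300 / $44.02 = 15,340.75 → 15,341 adapters.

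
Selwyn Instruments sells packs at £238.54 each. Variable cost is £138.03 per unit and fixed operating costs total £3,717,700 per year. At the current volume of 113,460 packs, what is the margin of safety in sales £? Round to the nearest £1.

£18,241,545

Unit CM = price − variable cost = £238.54 − £138.03 = £100.51. Break-even units = £3,717,700 ÷ £100.51 = 36,988.36; break-even revenue = 36,988.36 × £238.54 = £8,823,203.24.
Actual sales revenue = 113,460 × £238.54 = £27,064,748.40.
Margin of safety = £27,064,748.40 − £8,823,203.24 = £18,241,545.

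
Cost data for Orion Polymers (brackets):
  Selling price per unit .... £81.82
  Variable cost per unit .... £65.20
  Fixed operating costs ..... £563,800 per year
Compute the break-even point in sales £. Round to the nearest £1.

£2,775,579

Contribution margin per unit = £81.82 − £65.20 = £16.62, a CM ratio of £16.62 ÷ £81.82 = 0.2031.
Break-even revenue = fixed costs × price ÷ CM = £563,800 × £81.82 ÷ £16.62 = £2,775,579.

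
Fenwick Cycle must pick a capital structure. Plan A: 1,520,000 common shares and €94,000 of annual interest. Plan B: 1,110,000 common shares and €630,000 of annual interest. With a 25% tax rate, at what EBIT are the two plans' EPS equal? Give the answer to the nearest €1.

Set EPS_A = EPS_B: (EBIT − €94,000)(1 − 0.25) ÷ 1,520,000 = (EBIT − €630,000)(1 − 0.25) ÷ 1,110,000.
Cancelling (1 − t) and cross-multiplying: 1,110,000·(EBIT − 94,000) = 1,520,000·(EBIT − 630,000).
EBIT × (1,520,000 − 1,110,000) = 630,000 × 1,520,000 − 94,000 × 1,110,000 = 853,260,000,000, so EBIT = 853,260,000,000 ÷ 410,000 = 2,081,121.95.

€2,081,122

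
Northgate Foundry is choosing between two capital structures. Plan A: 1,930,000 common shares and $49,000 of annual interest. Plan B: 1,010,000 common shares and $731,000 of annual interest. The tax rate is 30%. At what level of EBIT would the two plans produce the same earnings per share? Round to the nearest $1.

At indifference, (EBIT − 49,000)(1 − t)/1,930,000 = (EBIT − 731,000)(1 − t)/1,010,000.
The (1 − t) factor cancels: (EBIT − 49,000) × 1,010,000 = (EBIT − 731,000) × 1,930,000.
Solving, EBIT = (731,000·1,930,000 − 49,000·1,010,000) / (1,930,000 − 1,010,000) = 1,361,340,000,000 / 920,000 = 1,479,717.39.

$1,479,717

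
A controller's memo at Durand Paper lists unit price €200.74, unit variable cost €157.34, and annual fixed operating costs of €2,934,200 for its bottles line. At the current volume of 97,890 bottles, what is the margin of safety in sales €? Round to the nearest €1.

Contribution margin per unit = €200.74 − €157.34 = €43.40. Break-even units = €2,934,200 ÷ €43.40 = 67,608.29; break-even revenue = 67,608.29 × €200.74 = €13,571,689.12.
Current sales = 97,890 × €200.74 = €19,650,438.60.
Margin of safety = €19,650,438.60 − €13,571,689.12 = €6,078,749.

€6,078,749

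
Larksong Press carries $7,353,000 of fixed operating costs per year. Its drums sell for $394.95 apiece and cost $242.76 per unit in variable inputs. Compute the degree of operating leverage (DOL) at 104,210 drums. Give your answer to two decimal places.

1.86

At 104,210 units, contribution = 104,210 × $152.19 = $15,859,719.90.
Subtracting fixed costs: EBIT = $15,859,719.90 − $7,353,000 = $8,506,719.90.
Degree of operating leverage = $15,859,719.90 / $8,506,719.90 = 1.8644.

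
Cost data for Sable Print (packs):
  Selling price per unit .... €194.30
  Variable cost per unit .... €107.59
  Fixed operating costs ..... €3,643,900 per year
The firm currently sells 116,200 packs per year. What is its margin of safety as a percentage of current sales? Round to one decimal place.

Unit CM = price − variable cost = €194.30 − €107.59 = €86.71. Break-even units = €3,643,900 ÷ €86.71 = 42,023.99; break-even revenue = 42,023.99 × €194.30 = €8,165,260.87.
Actual sales revenue = 116,200 × €194.30 = €22,577,660.00.
Margin of safety = (€22,577,660.00 − €8,165,260.87) ÷ €22,577,660.00 = 63.8%.

63.8%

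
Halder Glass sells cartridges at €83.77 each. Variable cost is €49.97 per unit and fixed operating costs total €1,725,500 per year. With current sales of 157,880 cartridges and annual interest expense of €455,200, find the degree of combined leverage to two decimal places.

At 157,880 units, contribution = 157,880 × €33.80 = €5,336,344.00.
Operating income = contribution − fixed costs = €5,336,344.00 − €1,725,500 = €3,610,844.00. Interest = €455,200.00.
DOL = €5,336,344.00 ÷ €3,610,844.00 = 1.4779; DFL = €3,610,844.00 ÷ €3,155,644.00 = 1.1442.
DCL = DOL × DFL = 1.4779 × 1.1442 = 1.6910.

1.69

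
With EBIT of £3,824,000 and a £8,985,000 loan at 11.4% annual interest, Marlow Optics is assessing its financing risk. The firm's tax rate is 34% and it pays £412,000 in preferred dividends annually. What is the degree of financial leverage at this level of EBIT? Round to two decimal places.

1.76

Interest = £1,024,290.00.
Preferred dividends grossed up pre-tax: £412,000 / (1 − 0.34) = £624,242.42.
DFL = EBIT ÷ [EBIT − I − D_p/(1−t)] = £3,824,000 ÷ [£3,824,000 − £1,024,290.00 − £624,242.42] = £3,824,000 ÷ £2,175,467.58 = 1.7578.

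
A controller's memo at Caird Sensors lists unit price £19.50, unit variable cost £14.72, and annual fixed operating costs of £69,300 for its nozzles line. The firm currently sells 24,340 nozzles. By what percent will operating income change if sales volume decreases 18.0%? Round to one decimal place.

-44.5%

Total contribution margin = 24,340 × £4.78 = £116,345.20.
Operating income = contribution − fixed costs = £116,345.20 − £69,300 = £47,045.20.
DOL = contribution ÷ EBIT = £116,345.20 ÷ £47,045.20 = 2.4731.
%ΔEBIT = DOL × %ΔSales = 2.4731 × -18.0% = -44.5%.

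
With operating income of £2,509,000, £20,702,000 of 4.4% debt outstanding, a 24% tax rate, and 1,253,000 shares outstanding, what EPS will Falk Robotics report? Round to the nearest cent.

£0.97

Interest = £910,888.00, so EBT = £2,509,000 − £910,888.00 = £1,598,112.00.
Net income = £1,598,112.00 × (1 − 0.24) = £1,214,565.12.
Per share: £1,214,565.12 / 1,253,000 shares = £0.97.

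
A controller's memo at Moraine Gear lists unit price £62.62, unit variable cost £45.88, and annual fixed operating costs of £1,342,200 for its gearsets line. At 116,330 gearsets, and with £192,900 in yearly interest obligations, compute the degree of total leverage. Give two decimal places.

Contribution at this volume is 116,330 × £16.74 = £1,947,364.20.
Subtracting fixed costs: EBIT = £1,947,364.20 − £1,342,200 = £605,164.20. Interest = £192,900.00.
DOL = £1,947,364.20 ÷ £605,164.20 = 3.2179; DFL = £605,164.20 ÷ £412,264.20 = 1.4679.
DCL = DOL × DFL = 3.2179 × 1.4679 = 4.7236.

4.72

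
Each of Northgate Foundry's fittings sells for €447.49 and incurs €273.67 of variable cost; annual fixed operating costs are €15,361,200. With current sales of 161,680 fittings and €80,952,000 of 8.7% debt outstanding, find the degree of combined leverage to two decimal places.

4.93

Total contribution margin = 161,680 × €173.82 = €28,103,217.60.
EBIT = €28,103,217.60 − €15,361,200 = €12,742,017.60. Interest = €7,042,824.00, so EBIT − I = €5,699,193.60.
Degree of total leverage = total CM / (EBIT − interest) = €28,103,217.60 / €5,699,193.60 = 4.9311.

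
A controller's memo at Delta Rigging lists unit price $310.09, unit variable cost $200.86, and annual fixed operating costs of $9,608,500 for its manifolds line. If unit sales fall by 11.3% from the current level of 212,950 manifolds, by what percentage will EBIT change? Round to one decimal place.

Total contribution margin = 212,950 × $109.23 = $23,260,528.50.
Subtracting fixed costs: EBIT = $23,260,528.50 − $9,608,500 = $13,652,028.50.
DOL = contribution ÷ EBIT = $23,260,528.50 ÷ $13,652,028.50 = 1.7038.
%ΔEBIT = DOL × %ΔSales = 1.7038 × -11.3% = -19.3%.

-19.3%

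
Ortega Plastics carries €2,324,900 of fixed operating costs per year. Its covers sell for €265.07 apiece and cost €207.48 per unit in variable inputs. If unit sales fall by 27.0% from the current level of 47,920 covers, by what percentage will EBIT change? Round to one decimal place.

-171.4%

Total contribution margin = 47,920 × €57.59 = €2,759,712.80.
EBIT = €2,759,712.80 − €2,324,900 = €434,812.80.
DOL = contribution ÷ EBIT = €2,759,712.80 ÷ €434,812.80 = 6.3469.
%ΔEBIT = DOL × %ΔSales = 6.3469 × -27.0% = -171.4%.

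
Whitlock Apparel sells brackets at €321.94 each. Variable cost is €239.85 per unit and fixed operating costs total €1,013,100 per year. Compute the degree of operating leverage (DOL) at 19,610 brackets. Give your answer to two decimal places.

2.70

At 19,610 units, contribution = 19,610 × €82.09 = €1,609,784.90.
EBIT = €1,609,784.90 − €1,013,100 = €596,684.90.
DOL = contribution ÷ EBIT = €1,609,784.90 ÷ €596,684.90 = 2.6979.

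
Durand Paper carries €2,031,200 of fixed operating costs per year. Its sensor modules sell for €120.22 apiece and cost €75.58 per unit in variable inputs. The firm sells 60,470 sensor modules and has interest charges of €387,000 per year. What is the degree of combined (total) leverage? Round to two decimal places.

9.60

Contribution at this volume is 60,470 × €44.64 = €2,699,380.80.
Subtracting fixed costs: EBIT = €2,699,380.80 − €2,031,200 = €668,180.80. Interest = €387,000.00, so EBIT − I = €281,180.80.
Degree of total leverage = total CM / (EBIT − interest) = €2,699,380.80 / €281,180.80 = 9.6002.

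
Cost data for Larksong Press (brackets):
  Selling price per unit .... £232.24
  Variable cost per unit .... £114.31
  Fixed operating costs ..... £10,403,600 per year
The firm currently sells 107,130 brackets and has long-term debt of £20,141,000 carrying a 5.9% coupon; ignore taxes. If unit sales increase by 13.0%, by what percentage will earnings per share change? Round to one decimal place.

Contribution at this volume is 107,130 × £117.93 = £12,633,840.90.
Operating income = contribution − fixed costs = £12,633,840.90 − £10,403,600 = £2,230,240.90.
After interest of £1,188,319.00, pre-tax earnings = £1,041,921.90.
DCL = total CM / (EBIT − I) = £12,633,840.90 / £1,041,921.90 = 12.1255.
%ΔEPS = DCL × %ΔSales = 12.1255 × +13.0% = +157.6%.

+157.6%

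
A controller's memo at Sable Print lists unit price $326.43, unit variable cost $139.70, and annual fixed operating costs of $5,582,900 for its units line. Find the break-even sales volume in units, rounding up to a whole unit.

Contribution margin per unit = $326.43 − $139.70 = $186.73.
Units to break even: $5,582,900 ÷ $186.73 = 29,898.25, rounded up to 29,899.

29,899 units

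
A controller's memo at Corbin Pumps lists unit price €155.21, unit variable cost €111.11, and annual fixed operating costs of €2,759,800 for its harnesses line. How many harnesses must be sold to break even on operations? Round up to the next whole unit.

Unit CM = price − variable cost = €155.21 − €111.11 = €44.10.
Break-even volume = fixed costs ÷ CM per unit = €2,759,800 ÷ €44.10 = 62,580.50, so 62,581 harnesses.

62,581 harnesses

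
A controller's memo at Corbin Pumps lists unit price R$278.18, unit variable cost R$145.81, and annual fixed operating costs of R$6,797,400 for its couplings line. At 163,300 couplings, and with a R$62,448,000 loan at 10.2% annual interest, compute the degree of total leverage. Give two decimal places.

Total contribution margin = 163,300 × R$132.37 = R$21,616,021.00.
Subtracting fixed costs: EBIT = R$21,616,021.00 − R$6,797,400 = R$14,818,621.00. Interest = R$6,369,696.00.
DOL = R$21,616,021.00 ÷ R$14,818,621.00 = 1.4587; DFL = R$14,818,621.00 ÷ R$8,448,925.00 = 1.7539.
DCL = DOL × DFL = 1.4587 × 1.7539 = 2.5584.

2.56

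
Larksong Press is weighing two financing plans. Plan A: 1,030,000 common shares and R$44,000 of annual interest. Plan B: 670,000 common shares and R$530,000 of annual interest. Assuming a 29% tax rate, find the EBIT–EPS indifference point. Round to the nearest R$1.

R$1,434,500

Set EPS_A = EPS_B: (EBIT − R$44,000)(1 − 0.29) ÷ 1,030,000 = (EBIT − R$530,000)(1 − 0.29) ÷ 670,000.
Cancelling (1 − t) and cross-multiplying: 670,000·(EBIT − 44,000) = 1,030,000·(EBIT − 530,000).
Solving, EBIT = (530,000·1,030,000 − 44,000·670,000) / (1,030,000 − 670,000) = 516,420,000,000 / 360,000 = 1,434,500.00.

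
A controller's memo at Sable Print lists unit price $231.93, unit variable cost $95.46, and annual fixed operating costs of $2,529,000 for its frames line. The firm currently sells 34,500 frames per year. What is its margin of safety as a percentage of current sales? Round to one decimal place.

Each unit contributes $231.93 − $95.46 = $136.47. Break-even units = $2,529,000 ÷ $136.47 = 18,531.55; break-even revenue = 18,531.55 × $231.93 = $4,298,021.32.
Current sales = 34,500 × $231.93 = $8,001,585.00.
Margin of safety = ($8,001,585.00 − $4,298,021.32) ÷ $8,001,585.00 = 46.3%.

46.3%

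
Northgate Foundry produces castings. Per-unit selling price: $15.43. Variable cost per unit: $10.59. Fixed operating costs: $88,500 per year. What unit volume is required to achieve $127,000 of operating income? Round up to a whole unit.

44,525 castings

Each unit contributes $15.43 − $10.59 = $4.84.
Required volume = (fixed costs + target profit) ÷ CM = ($88,500 + $127,000) ÷ $4.84 = 44,524.79, so 44,525 castings.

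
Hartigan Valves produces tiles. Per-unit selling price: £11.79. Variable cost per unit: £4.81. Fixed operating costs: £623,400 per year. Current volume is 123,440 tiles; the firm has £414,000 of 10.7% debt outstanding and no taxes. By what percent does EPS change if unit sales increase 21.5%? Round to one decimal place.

+95.5%

Contribution at this volume is 123,440 × £6.98 = £861,611.20.
Subtracting fixed costs: EBIT = £861,611.20 − £623,400 = £238,211.20.
After interest of £44,298.00, pre-tax earnings = £193,913.20.
DCL = total CM / (EBIT − I) = £861,611.20 / £193,913.20 = 4.4433.
EPS therefore changes by 4.4433 × (+21.5%) = +95.5%.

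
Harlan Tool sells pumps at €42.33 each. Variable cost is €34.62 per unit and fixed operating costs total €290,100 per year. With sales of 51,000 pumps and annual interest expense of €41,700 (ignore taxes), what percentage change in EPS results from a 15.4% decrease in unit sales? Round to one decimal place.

Contribution at this volume is 51,000 × €7.71 = €393,210.00.
Subtracting fixed costs: EBIT = €393,210.00 − €290,100 = €103,110.00.
Interest = €41,700.00, so EBIT − I = €61,410.00.
Degree of combined leverage = contribution ÷ (EBIT − I) = €393,210.00 ÷ €61,410.00 = 6.4030.
%ΔEPS = DCL × %ΔSales = 6.4030 × -15.4% = -98.6%.

-98.6%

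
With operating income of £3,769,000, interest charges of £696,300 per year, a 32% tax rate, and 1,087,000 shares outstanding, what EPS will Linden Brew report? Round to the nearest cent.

Pre-tax income = £3,769,000 − £696,300.00 = £3,072,700.00.
After tax at 32%: net income = £3,072,700.00 × 0.68 = £2,089,436.00.
EPS = £2,089,436.00 ÷ 1,087,000 = £1.92.

£1.92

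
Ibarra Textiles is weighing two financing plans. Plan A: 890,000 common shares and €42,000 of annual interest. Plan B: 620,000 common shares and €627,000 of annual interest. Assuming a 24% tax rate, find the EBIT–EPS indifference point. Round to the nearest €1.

€1,970,333

Set EPS_A = EPS_B: (EBIT − €42,000)(1 − 0.24) ÷ 890,000 = (EBIT − €627,000)(1 − 0.24) ÷ 620,000.
The (1 − t) factor cancels: (EBIT − 42,000) × 620,000 = (EBIT − 627,000) × 890,000.
EBIT × (890,000 − 620,000) = 627,000 × 890,000 − 42,000 × 620,000 = 531,990,000,000, so EBIT = 531,990,000,000 ÷ 270,000 = 1,970,333.33.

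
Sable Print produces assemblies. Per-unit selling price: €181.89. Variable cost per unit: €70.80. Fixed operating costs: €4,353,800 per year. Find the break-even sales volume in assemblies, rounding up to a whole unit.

39,192 assemblies

Each unit contributes €181.89 − €70.80 = €111.09.
Break-even Q = €4,353,800 / €111.09 = 39,191.65 → 39,192 assemblies.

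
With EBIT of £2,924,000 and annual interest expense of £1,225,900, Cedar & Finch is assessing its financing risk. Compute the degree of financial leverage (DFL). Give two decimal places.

1.72

Annual interest charges come to £1,225,900.00.
DFL = EBIT ÷ (EBIT − I) = £2,924,000 ÷ (£2,924,000 − £1,225,900.00) = £2,924,000 ÷ £1,698,100.00 = 1.7219.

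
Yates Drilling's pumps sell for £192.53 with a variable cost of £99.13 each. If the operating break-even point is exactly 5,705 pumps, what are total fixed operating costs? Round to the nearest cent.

£532,847.00

Unit CM = price − variable cost = £192.53 − £99.13 = £93.40.
Since BE = FC / CM, FC = 5,705 × £93.40 = £532,847.00.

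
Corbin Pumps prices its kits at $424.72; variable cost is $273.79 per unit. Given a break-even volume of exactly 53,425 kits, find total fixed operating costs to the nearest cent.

$8,063,435.25

Each unit contributes $424.72 − $273.79 = $150.93.
Fixed costs = break-even units × CM = 53,425 × $150.93 = $8,063,435.25.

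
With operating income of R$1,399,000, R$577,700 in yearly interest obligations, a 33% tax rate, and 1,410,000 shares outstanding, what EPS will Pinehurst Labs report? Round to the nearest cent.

R$0.39

Pre-tax income = R$1,399,000 − R$577,700.00 = R$821,300.00.
After tax at 33%: net income = R$821,300.00 × 0.67 = R$550,271.00.
EPS = R$550,271.00 ÷ 1,410,000 = R$0.39.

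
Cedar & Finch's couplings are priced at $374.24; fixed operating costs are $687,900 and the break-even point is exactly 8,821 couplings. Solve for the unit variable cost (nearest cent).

At break-even, FC = Q × (P − VC), so P − VC = $687,900 ÷ 8,821 = $77.9844.
Hence VC = price − CM = $374.24 − $77.9844 = $296.26.

$296.26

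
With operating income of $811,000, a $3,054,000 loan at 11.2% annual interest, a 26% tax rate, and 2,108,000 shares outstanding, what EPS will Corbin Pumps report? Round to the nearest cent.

Interest = $342,048.00, so EBT = $811,000 − $342,048.00 = $468,952.00.
After tax at 26%: net income = $468,952.00 × 0.74 = $347,024.48.
EPS = $347,024.48 ÷ 2,108,000 = $0.16.

$0.16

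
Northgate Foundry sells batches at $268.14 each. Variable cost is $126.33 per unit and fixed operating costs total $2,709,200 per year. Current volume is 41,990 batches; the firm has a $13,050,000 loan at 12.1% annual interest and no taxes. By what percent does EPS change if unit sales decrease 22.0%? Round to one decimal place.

-78.6%

Total contribution margin = 41,990 × $141.81 = $5,954,601.90.
Operating income = contribution − fixed costs = $5,954,601.90 − $2,709,200 = $3,245,401.90.
Interest = $1,579,050.00, so EBIT − I = $1,666,351.90.
Degree of combined leverage = contribution ÷ (EBIT − I) = $5,954,601.90 ÷ $1,666,351.90 = 3.5734.
%ΔEPS = DCL × %ΔSales = 3.5734 × -22.0% = -78.6%.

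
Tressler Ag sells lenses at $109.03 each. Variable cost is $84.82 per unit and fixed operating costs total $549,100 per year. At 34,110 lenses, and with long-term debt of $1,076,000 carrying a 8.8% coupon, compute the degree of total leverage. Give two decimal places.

4.54

Contribution at this volume is 34,110 × $24.21 = $825,803.10.
Subtracting fixed costs: EBIT = $825,803.10 − $549,100 = $276,703.10. Interest = $94,688.00.
DOL = $825,803.10 ÷ $276,703.10 = 2.9844; DFL = $276,703.10 ÷ $182,015.10 = 1.5202.
DCL = DOL × DFL = 2.9844 × 1.5202 = 4.5369.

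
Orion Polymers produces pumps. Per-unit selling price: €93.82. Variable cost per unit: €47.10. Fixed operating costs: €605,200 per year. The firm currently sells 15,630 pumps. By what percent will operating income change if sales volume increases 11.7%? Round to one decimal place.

At 15,630 units, contribution = 15,630 × €46.72 = €730,233.60.
EBIT = €730,233.60 − €605,200 = €125,033.60.
Degree of operating leverage = €730,233.60 / €125,033.60 = 5.8403.
Operating income changes by 5.8403 × +11.7% = +68.3%.

+68.3%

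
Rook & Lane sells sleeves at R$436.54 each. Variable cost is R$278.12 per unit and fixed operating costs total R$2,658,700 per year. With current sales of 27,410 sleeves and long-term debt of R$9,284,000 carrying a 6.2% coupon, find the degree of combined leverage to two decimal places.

3.92

Contribution at this volume is 27,410 × R$158.42 = R$4,342,292.20.
EBIT = R$4,342,292.20 − R$2,658,700 = R$1,683,592.20. Interest = R$575,608.00.
DOL = R$4,342,292.20 ÷ R$1,683,592.20 = 2.5792; DFL = R$1,683,592.20 ÷ R$1,107,984.20 = 1.5195.
DCL = DOL × DFL = 2.5792 × 1.5195 = 3.9191.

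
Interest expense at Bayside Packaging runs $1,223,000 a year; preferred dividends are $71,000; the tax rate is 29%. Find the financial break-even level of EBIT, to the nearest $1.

Grossing the preferred dividend up to pre-tax terms: $71,000 / (1 − 0.29) = $100,000.00.
EPS = 0 when EBIT covers interest plus the pre-tax preferred burden: $1,223,000 + $100,000.00 = $1,323,000.00.

$1,323,000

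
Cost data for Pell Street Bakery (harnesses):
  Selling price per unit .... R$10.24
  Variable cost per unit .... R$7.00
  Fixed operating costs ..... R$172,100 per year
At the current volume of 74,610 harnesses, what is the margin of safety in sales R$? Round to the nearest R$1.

Each unit contributes R$10.24 − R$7.00 = R$3.24. Break-even units = R$172,100 ÷ R$3.24 = 53,117.28; break-even revenue = 53,117.28 × R$10.24 = R$543,920.99.
Actual sales revenue = 74,610 × R$10.24 = R$764,006.40.
Margin of safety = R$764,006.40 − R$543,920.99 = R$220,085.

R$220,085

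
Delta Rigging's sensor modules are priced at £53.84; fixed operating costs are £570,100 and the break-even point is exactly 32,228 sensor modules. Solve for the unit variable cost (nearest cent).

Contribution per unit must be FC / Q = £570,100 / 32,228 = £17.6896.
Hence VC = price − CM = £53.84 − £17.6896 = £36.15.

£36.15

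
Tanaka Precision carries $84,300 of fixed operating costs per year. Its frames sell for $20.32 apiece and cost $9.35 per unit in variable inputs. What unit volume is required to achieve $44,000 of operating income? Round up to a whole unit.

11,696 frames

Contribution margin per unit = $20.32 − $9.35 = $10.97.
Units = (FC + target) / CM = ($84,300 + $44,000) / $10.97 = 11,695.53, so 11,696 frames.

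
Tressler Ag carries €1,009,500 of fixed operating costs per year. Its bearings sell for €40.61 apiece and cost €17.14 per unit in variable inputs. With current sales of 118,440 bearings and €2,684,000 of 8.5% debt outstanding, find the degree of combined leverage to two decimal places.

Total contribution margin = 118,440 × €23.47 = €2,779,786.80.
Subtracting fixed costs: EBIT = €2,779,786.80 − €1,009,500 = €1,770,286.80. Interest = €228,140.00.
DOL = €2,779,786.80 ÷ €1,770,286.80 = 1.5702; DFL = €1,770,286.80 ÷ €1,542,146.80 = 1.1479.
DCL = DOL × DFL = 1.5702 × 1.1479 = 1.8024.

1.80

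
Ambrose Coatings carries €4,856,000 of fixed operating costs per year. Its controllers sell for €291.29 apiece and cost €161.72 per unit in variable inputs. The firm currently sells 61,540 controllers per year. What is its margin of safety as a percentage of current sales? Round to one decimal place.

39.1%

Each unit contributes €291.29 − €161.72 = €129.57. Break-even units = €4,856,000 ÷ €129.57 = 37,477.81; break-even revenue = 37,477.81 × €291.29 = €10,916,911.63.
Actual sales revenue = 61,540 × €291.29 = €17,925,986.60.
Margin of safety = (€17,925,986.60 − €10,916,911.63) ÷ €17,925,986.60 = 39.1%.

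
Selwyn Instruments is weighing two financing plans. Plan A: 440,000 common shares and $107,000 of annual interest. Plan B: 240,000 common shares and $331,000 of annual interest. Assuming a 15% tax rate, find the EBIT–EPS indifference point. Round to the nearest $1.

$599,800

Set EPS_A = EPS_B: (EBIT − $107,000)(1 − 0.15) ÷ 440,000 = (EBIT − $331,000)(1 − 0.15) ÷ 240,000.
Cancelling (1 − t) and cross-multiplying: 240,000·(EBIT − 107,000) = 440,000·(EBIT − 331,000).
EBIT × (440,000 − 240,000) = 331,000 × 440,000 − 107,000 × 240,000 = 119,960,000,000, so EBIT = 119,960,000,000 ÷ 200,000 = 599,800.00.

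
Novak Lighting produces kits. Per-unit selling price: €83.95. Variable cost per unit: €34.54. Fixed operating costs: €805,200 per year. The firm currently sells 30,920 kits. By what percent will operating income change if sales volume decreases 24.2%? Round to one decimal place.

-51.2%

At 30,920 units, contribution = 30,920 × €49.41 = €1,527,757.20.
Subtracting fixed costs: EBIT = €1,527,757.20 − €805,200 = €722,557.20.
So DOL = total CM / EBIT = €1,527,757.20 / €722,557.20 = 2.1144.
%ΔEBIT = DOL × %ΔSales = 2.1144 × -24.2% = -51.2%.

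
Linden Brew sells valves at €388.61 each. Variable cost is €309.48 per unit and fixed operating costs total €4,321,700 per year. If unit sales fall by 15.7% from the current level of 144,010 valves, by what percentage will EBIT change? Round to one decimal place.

-25.3%

At 144,010 units, contribution = 144,010 × €79.13 = €11,395,511.30.
Operating income = contribution − fixed costs = €11,395,511.30 − €4,321,700 = €7,073,811.30.
Degree of operating leverage = €11,395,511.30 / €7,073,811.30 = 1.6109.
Operating income changes by 1.6109 × -15.7% = -25.3%.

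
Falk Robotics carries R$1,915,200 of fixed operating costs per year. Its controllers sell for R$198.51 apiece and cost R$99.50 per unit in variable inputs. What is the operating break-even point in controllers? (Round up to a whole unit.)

19,344 controllers

Contribution margin per unit = R$198.51 − R$99.50 = R$99.01.
Units to break even: R$1,915,200 ÷ R$99.01 = 19,343.50, rounded up to 19,344.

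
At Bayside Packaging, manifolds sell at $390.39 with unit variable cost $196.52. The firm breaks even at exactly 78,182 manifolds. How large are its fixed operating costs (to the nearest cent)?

$15,157,144.34

Unit CM = price − variable cost = $390.39 − $196.52 = $193.87.
Fixed costs = break-even units × CM = 78,182 × $193.87 = $15,157,144.34.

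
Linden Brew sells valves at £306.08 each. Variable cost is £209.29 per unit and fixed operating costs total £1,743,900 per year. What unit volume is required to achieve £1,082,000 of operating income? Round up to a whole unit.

29,197 valves

Unit CM = price − variable cost = £306.08 − £209.29 = £96.79.
Required volume = (fixed costs + target profit) ÷ CM = (£1,743,900 + £1,082,000) ÷ £96.79 = 29,196.20, so 29,197 valves.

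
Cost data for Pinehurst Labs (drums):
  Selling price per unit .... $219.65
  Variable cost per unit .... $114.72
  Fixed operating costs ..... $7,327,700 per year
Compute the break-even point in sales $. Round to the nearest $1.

$15,339,077

CM per unit = $219.65 − $114.72 = $104.93; CM ratio = $104.93 / $219.65 = 0.4777.
Break-even sales = FC ÷ CM ratio = $7,327,700 × $219.65 / $104.93 = $15,339,077.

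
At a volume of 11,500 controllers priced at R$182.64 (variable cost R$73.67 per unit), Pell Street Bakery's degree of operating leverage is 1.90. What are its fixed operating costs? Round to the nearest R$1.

At 11,500 units, contribution = 11,500 × R$108.97 = R$1,253,155.00.
DOL = contribution / EBIT, so EBIT = R$1,253,155.00 / 1.90 = R$659,555.26.
And FC = contribution − EBIT = R$1,253,155.00 − R$659,555.26 = R$593,600.

R$593,600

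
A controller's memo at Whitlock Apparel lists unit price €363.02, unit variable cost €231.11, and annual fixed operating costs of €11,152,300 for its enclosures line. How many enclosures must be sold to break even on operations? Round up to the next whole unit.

84,545 enclosures

Contribution margin per unit = €363.02 − €231.11 = €131.91.
Units to break even: €11,152,300 ÷ €131.91 = 84,544.77, rounded up to 84,545.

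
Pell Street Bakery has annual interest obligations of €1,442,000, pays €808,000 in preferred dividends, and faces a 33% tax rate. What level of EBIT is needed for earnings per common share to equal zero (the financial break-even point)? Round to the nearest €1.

€2,647,970

Grossing the preferred dividend up to pre-tax terms: €808,000 / (1 − 0.33) = €1,205,970.15.
EPS = 0 when EBIT covers interest plus the pre-tax preferred burden: €1,442,000 + €1,205,970.15 = €2,647,970.15.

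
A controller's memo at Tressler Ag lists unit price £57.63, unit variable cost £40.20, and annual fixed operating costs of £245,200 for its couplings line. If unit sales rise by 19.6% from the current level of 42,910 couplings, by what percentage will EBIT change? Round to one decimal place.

+29.2%

Total contribution margin = 42,910 × £17.43 = £747,921.30.
Operating income = contribution − fixed costs = £747,921.30 − £245,200 = £502,721.30.
DOL = contribution ÷ EBIT = £747,921.30 ÷ £502,721.30 = 1.4877.
So EBIT moves 1.4877 × (+19.6%) = +29.2%.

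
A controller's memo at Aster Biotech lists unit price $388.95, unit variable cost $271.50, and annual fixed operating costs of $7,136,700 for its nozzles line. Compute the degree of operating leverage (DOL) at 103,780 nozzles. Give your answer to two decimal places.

2.41

At 103,780 units, contribution = 103,780 × $117.45 = $12,188,961.00.
Operating income = contribution − fixed costs = $12,188,961.00 − $7,136,700 = $5,052,261.00.
So DOL = total CM / EBIT = $12,188,961.00 / $5,052,261.00 = 2.4126.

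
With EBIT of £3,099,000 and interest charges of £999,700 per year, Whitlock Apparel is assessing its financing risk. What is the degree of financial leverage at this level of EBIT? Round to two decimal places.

Interest = £999,700.00.
DFL = EBIT ÷ (EBIT − I) = £3,099,000 ÷ (£3,099,000 − £999,700.00) = £3,099,000 ÷ £2,099,300.00 = 1.4762.

1.48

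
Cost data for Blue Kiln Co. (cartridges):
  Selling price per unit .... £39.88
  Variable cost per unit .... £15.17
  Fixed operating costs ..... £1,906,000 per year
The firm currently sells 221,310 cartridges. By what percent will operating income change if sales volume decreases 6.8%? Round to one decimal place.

Total contribution margin = 221,310 × £24.71 = £5,468,570.10.
EBIT = £5,468,570.10 − £1,906,000 = £3,562,570.10.
DOL = contribution ÷ EBIT = £5,468,570.10 ÷ £3,562,570.10 = 1.5350.
So EBIT moves 1.5350 × (-6.8%) = -10.4%.

-10.4%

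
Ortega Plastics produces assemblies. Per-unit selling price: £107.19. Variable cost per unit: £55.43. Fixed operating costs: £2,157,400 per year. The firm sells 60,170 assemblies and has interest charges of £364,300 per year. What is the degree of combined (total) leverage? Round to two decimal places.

5.25

Contribution at this volume is 60,170 × £51.76 = £3,114,399.20.
Operating income = contribution − fixed costs = £3,114,399.20 − £2,157,400 = £956,999.20. Interest = £364,300.00, so EBIT − I = £592,699.20.
DCL = contribution ÷ (EBIT − I) = £3,114,399.20 ÷ £592,699.20 = 5.2546.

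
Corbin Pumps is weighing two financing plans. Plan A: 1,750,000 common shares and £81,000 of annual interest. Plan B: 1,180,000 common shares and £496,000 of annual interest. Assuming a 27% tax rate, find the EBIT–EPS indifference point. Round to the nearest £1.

At indifference, (EBIT − 81,000)(1 − t)/1,750,000 = (EBIT − 496,000)(1 − t)/1,180,000.
Cancelling (1 − t) and cross-multiplying: 1,180,000·(EBIT − 81,000) = 1,750,000·(EBIT − 496,000).
Solving, EBIT = (496,000·1,750,000 − 81,000·1,180,000) / (1,750,000 − 1,180,000) = 772,420,000,000 / 570,000 = 1,355,122.81.

£1,355,123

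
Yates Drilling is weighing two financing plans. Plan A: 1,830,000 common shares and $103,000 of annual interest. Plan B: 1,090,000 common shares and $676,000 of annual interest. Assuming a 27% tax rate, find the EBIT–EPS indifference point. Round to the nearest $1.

At indifference, (EBIT − 103,000)(1 − t)/1,830,000 = (EBIT − 676,000)(1 − t)/1,090,000.
Cancelling (1 − t) and cross-multiplying: 1,090,000·(EBIT − 103,000) = 1,830,000·(EBIT − 676,000).
EBIT × (1,830,000 − 1,090,000) = 676,000 × 1,830,000 − 103,000 × 1,090,000 = 1,124,810,000,000, so EBIT = 1,124,810,000,000 ÷ 740,000 = 1,520,013.51.

$1,520,014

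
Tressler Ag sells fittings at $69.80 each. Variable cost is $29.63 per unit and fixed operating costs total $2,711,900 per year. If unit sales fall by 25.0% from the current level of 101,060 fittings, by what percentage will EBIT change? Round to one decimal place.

Contribution at this volume is 101,060 × $40.17 = $4,059,580.20.
Operating income = contribution − fixed costs = $4,059,580.20 − $2,711,900 = $1,347,680.20.
DOL = contribution ÷ EBIT = $4,059,580.20 ÷ $1,347,680.20 = 3.0123.
%ΔEBIT = DOL × %ΔSales = 3.0123 × -25.0% = -75.3%.

-75.3%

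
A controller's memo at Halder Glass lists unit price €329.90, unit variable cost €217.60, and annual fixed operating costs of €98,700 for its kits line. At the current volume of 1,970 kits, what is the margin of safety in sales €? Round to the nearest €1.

€359,955

Contribution margin per unit = €329.90 − €217.60 = €112.30. Break-even units = €98,700 ÷ €112.30 = 878.90; break-even revenue = 878.90 × €329.90 = €289,947.73.
Current sales = 1,970 × €329.90 = €649,903.00.
Margin of safety = €649,903.00 − €289,947.73 = €359,955.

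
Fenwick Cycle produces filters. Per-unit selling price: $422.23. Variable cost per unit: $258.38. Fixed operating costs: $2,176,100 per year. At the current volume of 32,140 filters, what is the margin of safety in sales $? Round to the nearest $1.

$7,962,815

Each unit contributes $422.23 − $258.38 = $163.85. Break-even units = $2,176,100 ÷ $163.85 = 13,281.05; break-even revenue = 13,281.05 × $422.23 = $5,607,657.63.
Actual sales revenue = 32,140 × $422.23 = $13,570,472.20.
Margin of safety = $13,570,472.20 − $5,607,657.63 = $7,962,815.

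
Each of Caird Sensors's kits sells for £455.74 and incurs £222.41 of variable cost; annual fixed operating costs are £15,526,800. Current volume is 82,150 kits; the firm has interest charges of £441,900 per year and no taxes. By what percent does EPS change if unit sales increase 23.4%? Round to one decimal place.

Total contribution margin = 82,150 × £233.33 = £19,168,059.50.
Subtracting fixed costs: EBIT = £19,168,059.50 − £15,526,800 = £3,641,259.50.
After interest of £441,900.00, pre-tax earnings = £3,199,359.50.
Degree of combined leverage = contribution ÷ (EBIT − I) = £19,168,059.50 ÷ £3,199,359.50 = 5.9912.
%ΔEPS = DCL × %ΔSales = 5.9912 × +23.4% = +140.2%.

+140.2%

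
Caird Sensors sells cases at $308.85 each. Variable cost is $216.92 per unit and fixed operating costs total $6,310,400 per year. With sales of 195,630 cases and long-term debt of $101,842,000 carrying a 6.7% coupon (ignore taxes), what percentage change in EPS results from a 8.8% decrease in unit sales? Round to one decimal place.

-32.6%

Contribution at this volume is 195,630 × $91.93 = $17,984,265.90.
EBIT = $17,984,265.90 − $6,310,400 = $11,673,865.90.
After interest of $6,823,414.00, pre-tax earnings = $4,850,451.90.
Degree of combined leverage = contribution ÷ (EBIT − I) = $17,984,265.90 ÷ $4,850,451.90 = 3.7078.
EPS therefore changes by 3.7078 × (-8.8%) = -32.6%.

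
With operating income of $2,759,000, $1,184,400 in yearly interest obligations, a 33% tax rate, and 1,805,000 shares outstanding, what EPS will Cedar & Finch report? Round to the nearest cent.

$0.58

Pre-tax income = $2,759,000 − $1,184,400.00 = $1,574,600.00.
After tax at 33%: net income = $1,574,600.00 × 0.67 = $1,054,982.00.
Per share: $1,054,982.00 / 1,805,000 shares = $0.58.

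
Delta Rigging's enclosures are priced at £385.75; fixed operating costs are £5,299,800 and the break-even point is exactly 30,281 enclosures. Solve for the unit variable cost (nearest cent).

Contribution per unit must be FC / Q = £5,299,800 / 30,281 = £175.0206.
Hence VC = price − CM = £385.75 − £175.0206 = £210.73.

£210.73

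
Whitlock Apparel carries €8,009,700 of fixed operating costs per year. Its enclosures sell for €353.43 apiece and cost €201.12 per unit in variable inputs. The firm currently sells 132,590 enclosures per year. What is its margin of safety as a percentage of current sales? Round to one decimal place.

Each unit contributes €353.43 − €201.12 = €152.31. Break-even units = €8,009,700 ÷ €152.31 = 52,588.14; break-even revenue = 52,588.14 × €353.43 = €18,586,227.24.
Actual sales revenue = 132,590 × €353.43 = €46,861,283.70.
Margin of safety = (€46,861,283.70 − €18,586,227.24) ÷ €46,861,283.70 = 60.3%.

60.3%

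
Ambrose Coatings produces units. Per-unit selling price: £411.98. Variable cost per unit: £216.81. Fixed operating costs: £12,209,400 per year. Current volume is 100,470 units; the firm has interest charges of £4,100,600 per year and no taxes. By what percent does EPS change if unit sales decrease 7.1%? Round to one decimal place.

Total contribution margin = 100,470 × £195.17 = £19,608,729.90.
Operating income = contribution − fixed costs = £19,608,729.90 − £12,209,400 = £7,399,329.90.
After interest of £4,100,600.00, pre-tax earnings = £3,298,729.90.
DCL = total CM / (EBIT − I) = £19,608,729.90 / £3,298,729.90 = 5.9443.
%ΔEPS = DCL × %ΔSales = 5.9443 × -7.1% = -42.2%.

-42.2%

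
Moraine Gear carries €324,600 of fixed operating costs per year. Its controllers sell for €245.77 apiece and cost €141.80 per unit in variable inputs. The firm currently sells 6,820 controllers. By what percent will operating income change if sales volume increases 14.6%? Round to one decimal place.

At 6,820 units, contribution = 6,820 × €103.97 = €709,075.40.
EBIT = €709,075.40 − €324,600 = €384,475.40.
Degree of operating leverage = €709,075.40 / €384,475.40 = 1.8443.
So EBIT moves 1.8443 × (+14.6%) = +26.9%.

+26.9%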